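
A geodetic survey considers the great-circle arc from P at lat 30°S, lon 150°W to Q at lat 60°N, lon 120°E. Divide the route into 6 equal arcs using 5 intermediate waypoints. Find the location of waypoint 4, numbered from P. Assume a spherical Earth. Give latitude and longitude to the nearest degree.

≈ lat 36°N, lon 168°E

From cos δ = sin φ₁ sin φ₂ + cos φ₁ cos φ₂ cos Δλ, the central angle is δ ≈ 2.019 rad (115.7°).
Interpolate at f = 4/6 with slerp weights a = sin((1−f)δ)/sin δ ≈ 0.691, b = sin(fδ)/sin δ ≈ 1.081.
p = a·p₁ + b·p₂ ≈ (-0.789, 0.169, 0.591); φ = arcsin(p_z) ≈ 36.22°, λ = atan2(p_y, p_x) ≈ 167.92°.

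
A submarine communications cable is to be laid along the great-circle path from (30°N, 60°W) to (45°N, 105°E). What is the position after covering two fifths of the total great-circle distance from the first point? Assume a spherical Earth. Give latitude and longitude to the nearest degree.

≈ (70°N, 39°W)

From cos δ = sin φ₁ sin φ₂ + cos φ₁ cos φ₂ cos Δλ, the central angle is δ ≈ 1.811 rad (103.8°).
Interpolate at f = 2/5 with slerp weights a = sin((1−f)δ)/sin δ ≈ 0.911, b = sin(fδ)/sin δ ≈ 0.682.
p = a·p₁ + b·p₂ ≈ (0.270, -0.217, 0.938); φ = arcsin(p_z) ≈ 69.73°, λ = atan2(p_y, p_x) ≈ -38.87°.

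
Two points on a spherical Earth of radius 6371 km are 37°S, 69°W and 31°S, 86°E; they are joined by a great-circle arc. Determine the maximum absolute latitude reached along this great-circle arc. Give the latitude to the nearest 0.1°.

≈ 72.3°S

The great circle lies in the plane with unit normal n̂ = (p₁ × p₂)/|p₁ × p₂|.
Here n̂_z ≈ +0.304; the vertex latitude is φ_max = arccos|n̂_z| ≈ 72.3°.
Check via Clairaut: cos φ_max = |cos φ₁| · sin C = cos(37.0°)·sin(157.6°) ≈ 0.304, again giving ≈ 72.3°.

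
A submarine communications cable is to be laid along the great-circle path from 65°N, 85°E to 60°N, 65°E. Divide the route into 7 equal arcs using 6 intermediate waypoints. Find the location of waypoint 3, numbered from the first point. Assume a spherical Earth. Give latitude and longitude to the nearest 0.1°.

From cos δ = sin φ₁ sin φ₂ + cos φ₁ cos φ₂ cos Δλ, the central angle is δ ≈ 0.182 rad (10.4°).
Interpolate at f = 3/7 with slerp weights a = sin((1−f)δ)/sin δ ≈ 0.574, b = sin(fδ)/sin δ ≈ 0.431.
p = a·p₁ + b·p₂ ≈ (0.112, 0.437, 0.893); φ = arcsin(p_z) ≈ 63.21°, λ = atan2(p_y, p_x) ≈ 75.60°.

≈ 63.2°N, 75.6°E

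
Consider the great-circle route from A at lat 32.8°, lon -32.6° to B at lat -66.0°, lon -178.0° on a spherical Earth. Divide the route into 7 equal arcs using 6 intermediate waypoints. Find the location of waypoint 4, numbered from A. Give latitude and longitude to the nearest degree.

Write both endpoints as unit vectors p₁, p₂ with components (cos φ cos λ, cos φ sin λ, sin φ).
The central angle between the endpoints is δ = arccos(p₁·p₂) ≈ 2.460 rad (140.9°).
Interpolate at f = 4/7 with slerp weights a = sin((1−f)δ)/sin δ ≈ 1.379, b = sin(fδ)/sin δ ≈ 1.565.
p = a·p₁ + b·p₂ ≈ (0.341, -0.647, -0.682); φ = arcsin(p_z) ≈ -43.02°, λ = atan2(p_y, p_x) ≈ -62.23°.

≈ lat -43°, lon -62°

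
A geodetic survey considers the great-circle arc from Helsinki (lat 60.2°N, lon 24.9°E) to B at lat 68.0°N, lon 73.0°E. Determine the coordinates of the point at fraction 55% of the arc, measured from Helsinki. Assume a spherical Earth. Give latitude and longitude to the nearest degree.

Convert each endpoint to a unit vector on the sphere (x = cos φ cos λ, y = cos φ sin λ, z = sin φ).
The central angle between the endpoints is δ = arccos(p₁·p₂) ≈ 0.379 rad (21.7°).
Interpolate at f = 0.55 with slerp weights a = sin((1−f)δ)/sin δ ≈ 0.459, b = sin(fδ)/sin δ ≈ 0.559.
p = a·p₁ + b·p₂ ≈ (0.268, 0.296, 0.917); φ = arcsin(p_z) ≈ 66.45°, λ = atan2(p_y, p_x) ≈ 47.87°.

≈ lat 66°N, lon 48°E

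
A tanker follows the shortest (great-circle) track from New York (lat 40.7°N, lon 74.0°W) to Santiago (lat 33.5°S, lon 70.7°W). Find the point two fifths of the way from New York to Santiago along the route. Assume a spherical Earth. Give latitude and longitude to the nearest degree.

From cos δ = sin φ₁ sin φ₂ + cos φ₁ cos φ₂ cos Δλ, the central angle is δ ≈ 1.296 rad (74.3°).
Interpolate at f = 2/5 with slerp weights a = sin((1−f)δ)/sin δ ≈ 0.729, b = sin(fδ)/sin δ ≈ 0.515.
p = a·p₁ + b·p₂ ≈ (0.294, -0.936, 0.191); φ = arcsin(p_z) ≈ 11.02°, λ = atan2(p_y, p_x) ≈ -72.56°.

≈ lat 11°N, lon 73°W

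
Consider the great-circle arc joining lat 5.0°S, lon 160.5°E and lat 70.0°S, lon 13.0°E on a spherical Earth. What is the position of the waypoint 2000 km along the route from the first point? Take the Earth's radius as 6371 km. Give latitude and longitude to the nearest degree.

≈ lat 23°S, lon 157°E

Write both endpoints as unit vectors p₁, p₂ with components (cos φ cos λ, cos φ sin λ, sin φ).
The central angle between the endpoints is δ = arccos(p₁·p₂) ≈ 1.778 rad (101.9°). The total great-circle distance is δ·R ≈ 1.778 × 6371 ≈ 11326 km, so the target fraction is f = 2000/11326 ≈ 0.177.
Interpolate at f ≈ 0.177 with slerp weights a = sin((1−f)δ)/sin δ ≈ 1.016, b = sin(fδ)/sin δ ≈ 0.316.
p = a·p₁ + b·p₂ ≈ (-0.849, 0.362, -0.385); φ = arcsin(p_z) ≈ -22.65°, λ = atan2(p_y, p_x) ≈ 156.90°.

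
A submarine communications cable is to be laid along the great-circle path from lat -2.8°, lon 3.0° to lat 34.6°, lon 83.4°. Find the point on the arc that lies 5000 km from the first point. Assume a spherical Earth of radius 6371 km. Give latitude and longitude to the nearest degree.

≈ lat 22°, lon 41°

From cos δ = sin φ₁ sin φ₂ + cos φ₁ cos φ₂ cos Δλ, the central angle is δ ≈ 1.461 rad (83.7°). The total great-circle distance is δ·R ≈ 1.461 × 6371 ≈ 9309 km, so the target fraction is f = 5000/9309 ≈ 0.537.
Interpolate at f ≈ 0.537 with slerp weights a = sin((1−f)δ)/sin δ ≈ 0.630, b = sin(fδ)/sin δ ≈ 0.711.
p = a·p₁ + b·p₂ ≈ (0.695, 0.614, 0.373); φ = arcsin(p_z) ≈ 21.90°, λ = atan2(p_y, p_x) ≈ 41.45°.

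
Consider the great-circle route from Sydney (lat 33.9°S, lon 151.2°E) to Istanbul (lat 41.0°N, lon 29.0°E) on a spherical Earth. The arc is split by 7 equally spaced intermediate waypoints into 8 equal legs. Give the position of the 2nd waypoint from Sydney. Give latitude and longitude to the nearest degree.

Convert each endpoint to a unit vector on the sphere (x = cos φ cos λ, y = cos φ sin λ, z = sin φ).
The central angle between the endpoints is δ = arccos(p₁·p₂) ≈ 2.346 rad (134.4°).
Interpolate at f = 2/8 with slerp weights a = sin((1−f)δ)/sin δ ≈ 1.375, b = sin(fδ)/sin δ ≈ 0.775.
p = a·p₁ + b·p₂ ≈ (-0.489, 0.833, -0.259); φ = arcsin(p_z) ≈ -14.99°, λ = atan2(p_y, p_x) ≈ 120.39°.

≈ lat 15°S, lon 120°E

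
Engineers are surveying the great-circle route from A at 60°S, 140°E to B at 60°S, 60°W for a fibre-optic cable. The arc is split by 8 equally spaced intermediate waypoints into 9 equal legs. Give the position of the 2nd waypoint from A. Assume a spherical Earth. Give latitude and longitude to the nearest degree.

Write both endpoints as unit vectors p₁, p₂ with components (cos φ cos λ, cos φ sin λ, sin φ).
The central angle between the endpoints is δ = arccos(p₁·p₂) ≈ 1.030 rad (59.0°).
Interpolate at f = 2/9 with slerp weights a = sin((1−f)δ)/sin δ ≈ 0.838, b = sin(fδ)/sin δ ≈ 0.265.
p = a·p₁ + b·p₂ ≈ (-0.255, 0.155, -0.955); φ = arcsin(p_z) ≈ -72.67°, λ = atan2(p_y, p_x) ≈ 148.74°.

≈ 73°S, 149°E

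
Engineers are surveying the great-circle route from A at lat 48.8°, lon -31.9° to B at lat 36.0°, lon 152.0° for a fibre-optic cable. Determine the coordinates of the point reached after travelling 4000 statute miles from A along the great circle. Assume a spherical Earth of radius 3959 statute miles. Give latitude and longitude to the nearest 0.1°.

The haversine formula gives a central angle δ ≈ 1.660 rad (95.1°) between the endpoints. The total great-circle distance is δ·R ≈ 1.660 × 3959 ≈ 6573 mi, so the target fraction is f = 4000/6573 ≈ 0.609.
Interpolate at f ≈ 0.609 with slerp weights a = sin((1−f)δ)/sin δ ≈ 0.608, b = sin(fδ)/sin δ ≈ 0.850.
p = a·p₁ + b·p₂ ≈ (-0.268, 0.112, 0.957); φ = arcsin(p_z) ≈ 73.14°, λ = atan2(p_y, p_x) ≈ 157.39°.

≈ lat 73.1°, lon 157.4°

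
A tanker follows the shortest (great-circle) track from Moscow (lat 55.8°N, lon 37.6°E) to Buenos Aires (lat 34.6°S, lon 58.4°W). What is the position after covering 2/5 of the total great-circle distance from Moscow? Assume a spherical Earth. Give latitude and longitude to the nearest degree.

≈ lat 25°N, lon 15°W

Convert each endpoint to a unit vector on the sphere (x = cos φ cos λ, y = cos φ sin λ, z = sin φ).
The central angle between the endpoints is δ = arccos(p₁·p₂) ≈ 2.115 rad (121.2°).
Interpolate at f = 2/5 with slerp weights a = sin((1−f)δ)/sin δ ≈ 1.116, b = sin(fδ)/sin δ ≈ 0.875.
p = a·p₁ + b·p₂ ≈ (0.875, -0.231, 0.426); φ = arcsin(p_z) ≈ 25.23°, λ = atan2(p_y, p_x) ≈ -14.78°.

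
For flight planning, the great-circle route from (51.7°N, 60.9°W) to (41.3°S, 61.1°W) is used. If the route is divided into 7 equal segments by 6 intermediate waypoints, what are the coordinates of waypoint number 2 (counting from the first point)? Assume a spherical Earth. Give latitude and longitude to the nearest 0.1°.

≈ (25.1°N, 61.0°W)

Write both endpoints as unit vectors p₁, p₂ with components (cos φ cos λ, cos φ sin λ, sin φ).
The central angle between the endpoints is δ = arccos(p₁·p₂) ≈ 1.623 rad (93.0°).
Interpolate at f = 2/7 with slerp weights a = sin((1−f)δ)/sin δ ≈ 0.918, b = sin(fδ)/sin δ ≈ 0.448.
p = a·p₁ + b·p₂ ≈ (0.439, -0.792, 0.425); φ = arcsin(p_z) ≈ 25.13°, λ = atan2(p_y, p_x) ≈ -60.97°.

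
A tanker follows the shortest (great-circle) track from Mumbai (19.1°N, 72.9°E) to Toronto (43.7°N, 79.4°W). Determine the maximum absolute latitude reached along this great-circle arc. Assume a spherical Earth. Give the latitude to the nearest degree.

The great circle lies in the plane with unit normal n̂ = (p₁ × p₂)/|p₁ × p₂|.
Here n̂_z ≈ -0.343; the vertex latitude is φ_max = arccos|n̂_z| ≈ 69.9°.
Check via Clairaut: cos φ_max = |cos φ₁| · sin C = cos(19.1°)·sin(21.3°) ≈ 0.343, again giving ≈ 69.9°.

≈ 70°N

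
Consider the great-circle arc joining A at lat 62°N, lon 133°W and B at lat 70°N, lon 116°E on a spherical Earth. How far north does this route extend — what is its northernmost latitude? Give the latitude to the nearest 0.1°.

The great circle lies in the plane with unit normal n̂ = (p₁ × p₂)/|p₁ × p₂|.
Here n̂_z ≈ -0.236; the vertex latitude is φ_max = arccos|n̂_z| ≈ 76.4°.

≈ 76.4°N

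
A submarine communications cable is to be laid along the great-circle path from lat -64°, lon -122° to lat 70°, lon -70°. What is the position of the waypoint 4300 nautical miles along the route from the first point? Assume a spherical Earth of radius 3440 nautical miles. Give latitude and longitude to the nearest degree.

Convert each endpoint to a unit vector on the sphere (x = cos φ cos λ, y = cos φ sin λ, z = sin φ).
The central angle between the endpoints is δ = arccos(p₁·p₂) ≈ 2.422 rad (138.8°). The total great-circle distance is δ·R ≈ 2.422 × 3440 ≈ 8333 nmi, so the target fraction is f = 4300/8333 ≈ 0.516.
Interpolate at f ≈ 0.516 with slerp weights a = sin((1−f)δ)/sin δ ≈ 1.399, b = sin(fδ)/sin δ ≈ 1.440.
p = a·p₁ + b·p₂ ≈ (-0.156, -0.983, 0.096); φ = arcsin(p_z) ≈ 5.52°, λ = atan2(p_y, p_x) ≈ -99.04°.

≈ lat 6°, lon -99°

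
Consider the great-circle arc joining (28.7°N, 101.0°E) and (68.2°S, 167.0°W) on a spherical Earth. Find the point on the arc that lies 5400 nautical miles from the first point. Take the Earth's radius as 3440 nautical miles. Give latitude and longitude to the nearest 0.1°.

From cos δ = sin φ₁ sin φ₂ + cos φ₁ cos φ₂ cos Δλ, the central angle is δ ≈ 2.046 rad (117.2°). The total great-circle distance is δ·R ≈ 2.046 × 3440 ≈ 7037 nmi, so the target fraction is f = 5400/7037 ≈ 0.767.
Interpolate at f ≈ 0.767 with slerp weights a = sin((1−f)δ)/sin δ ≈ 0.515, b = sin(fδ)/sin δ ≈ 1.124.
p = a·p₁ + b·p₂ ≈ (-0.493, 0.350, -0.797); φ = arcsin(p_z) ≈ -52.81°, λ = atan2(p_y, p_x) ≈ 144.66°.

≈ (52.8°S, 144.7°E)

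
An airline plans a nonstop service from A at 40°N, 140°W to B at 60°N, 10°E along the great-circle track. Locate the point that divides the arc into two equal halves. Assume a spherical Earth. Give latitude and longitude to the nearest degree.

Convert each endpoint to a unit vector on the sphere (x = cos φ cos λ, y = cos φ sin λ, z = sin φ).
The central angle between the endpoints is δ = arccos(p₁·p₂) ≈ 1.344 rad (77.0°).
Interpolate at f = 1/2 with slerp weights a = sin((1−f)δ)/sin δ ≈ 0.639, b = sin(fδ)/sin δ ≈ 0.639.
p = a·p₁ + b·p₂ ≈ (-0.060, -0.259, 0.964); φ = arcsin(p_z) ≈ 74.57°, λ = atan2(p_y, p_x) ≈ -103.11°.

≈ 75°N, 103°W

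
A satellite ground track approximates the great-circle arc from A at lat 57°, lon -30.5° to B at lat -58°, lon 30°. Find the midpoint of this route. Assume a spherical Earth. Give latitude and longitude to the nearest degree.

From cos δ = sin φ₁ sin φ₂ + cos φ₁ cos φ₂ cos Δλ, the central angle is δ ≈ 2.176 rad (124.7°).
Interpolate at f = 1/2 with slerp weights a = sin((1−f)δ)/sin δ ≈ 1.077, b = sin(fδ)/sin δ ≈ 1.077.
p = a·p₁ + b·p₂ ≈ (1.000, -0.012, -0.010); φ = arcsin(p_z) ≈ -0.58°, λ = atan2(p_y, p_x) ≈ -0.71°.

≈ lat -1°, lon -1°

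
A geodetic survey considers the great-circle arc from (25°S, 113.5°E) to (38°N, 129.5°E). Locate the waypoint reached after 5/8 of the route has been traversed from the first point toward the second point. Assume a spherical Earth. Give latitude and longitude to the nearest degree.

Write both endpoints as unit vectors p₁, p₂ with components (cos φ cos λ, cos φ sin λ, sin φ).
The central angle between the endpoints is δ = arccos(p₁·p₂) ≈ 1.130 rad (64.8°).
Interpolate at f = 5/8 with slerp weights a = sin((1−f)δ)/sin δ ≈ 0.455, b = sin(fδ)/sin δ ≈ 0.718.
p = a·p₁ + b·p₂ ≈ (-0.524, 0.814, 0.250); φ = arcsin(p_z) ≈ 14.46°, λ = atan2(p_y, p_x) ≈ 122.76°.

≈ (14°N, 123°E)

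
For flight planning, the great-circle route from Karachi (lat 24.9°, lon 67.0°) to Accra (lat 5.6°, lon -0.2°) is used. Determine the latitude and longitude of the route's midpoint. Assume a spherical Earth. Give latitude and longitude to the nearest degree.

≈ lat 18°, lon 32°

Convert each endpoint to a unit vector on the sphere (x = cos φ cos λ, y = cos φ sin λ, z = sin φ).
The central angle between the endpoints is δ = arccos(p₁·p₂) ≈ 1.169 rad (67.0°).
Interpolate at f = 1/2 with slerp weights a = sin((1−f)δ)/sin δ ≈ 0.600, b = sin(fδ)/sin δ ≈ 0.600.
p = a·p₁ + b·p₂ ≈ (0.809, 0.499, 0.311); φ = arcsin(p_z) ≈ 18.12°, λ = atan2(p_y, p_x) ≈ 31.64°.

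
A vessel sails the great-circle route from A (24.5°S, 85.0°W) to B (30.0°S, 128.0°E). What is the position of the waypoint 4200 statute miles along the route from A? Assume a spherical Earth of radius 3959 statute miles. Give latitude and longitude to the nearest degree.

From cos δ = sin φ₁ sin φ₂ + cos φ₁ cos φ₂ cos Δλ, the central angle is δ ≈ 2.042 rad (117.0°). The total great-circle distance is δ·R ≈ 2.042 × 3959 ≈ 8083 mi, so the target fraction is f = 4200/8083 ≈ 0.520.
Interpolate at f ≈ 0.520 with slerp weights a = sin((1−f)δ)/sin δ ≈ 0.932, b = sin(fδ)/sin δ ≈ 0.979.
p = a·p₁ + b·p₂ ≈ (-0.448, -0.177, -0.876); φ = arcsin(p_z) ≈ -61.20°, λ = atan2(p_y, p_x) ≈ -158.47°.

≈ (61°S, 158°W)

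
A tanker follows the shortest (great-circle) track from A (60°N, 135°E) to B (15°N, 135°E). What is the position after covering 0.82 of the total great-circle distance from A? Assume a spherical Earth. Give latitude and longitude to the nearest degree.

≈ (23°N, 135°E)

Convert each endpoint to a unit vector on the sphere (x = cos φ cos λ, y = cos φ sin λ, z = sin φ).
The central angle between the endpoints is δ = arccos(p₁·p₂) ≈ 0.785 rad (45.0°).
Interpolate at f = 0.82 with slerp weights a = sin((1−f)δ)/sin δ ≈ 0.199, b = sin(fδ)/sin δ ≈ 0.849.
p = a·p₁ + b·p₂ ≈ (-0.650, 0.650, 0.392); φ = arcsin(p_z) ≈ 23.10°, λ = atan2(p_y, p_x) ≈ 135.00°.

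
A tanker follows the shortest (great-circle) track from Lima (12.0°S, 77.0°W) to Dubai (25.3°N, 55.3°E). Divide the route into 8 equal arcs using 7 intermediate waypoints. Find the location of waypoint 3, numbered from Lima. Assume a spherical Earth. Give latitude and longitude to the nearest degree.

Convert each endpoint to a unit vector on the sphere (x = cos φ cos λ, y = cos φ sin λ, z = sin φ).
The central angle between the endpoints is δ = arccos(p₁·p₂) ≈ 2.324 rad (133.2°).
Interpolate at f = 3/8 with slerp weights a = sin((1−f)δ)/sin δ ≈ 1.361, b = sin(fδ)/sin δ ≈ 1.049.
p = a·p₁ + b·p₂ ≈ (0.839, -0.518, 0.165); φ = arcsin(p_z) ≈ 9.52°, λ = atan2(p_y, p_x) ≈ -31.66°.

≈ 10°N, 32°W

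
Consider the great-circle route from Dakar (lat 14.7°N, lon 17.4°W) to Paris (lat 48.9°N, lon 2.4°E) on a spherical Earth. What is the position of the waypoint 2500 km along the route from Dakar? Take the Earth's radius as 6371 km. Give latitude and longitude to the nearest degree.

Convert each endpoint to a unit vector on the sphere (x = cos φ cos λ, y = cos φ sin λ, z = sin φ).
The central angle between the endpoints is δ = arccos(p₁·p₂) ≈ 0.661 rad (37.9°). The total great-circle distance is δ·R ≈ 0.661 × 6371 ≈ 4210 km, so the target fraction is f = 2500/4210 ≈ 0.594.
Interpolate at f ≈ 0.594 with slerp weights a = sin((1−f)δ)/sin δ ≈ 0.432, b = sin(fδ)/sin δ ≈ 0.623.
p = a·p₁ + b·p₂ ≈ (0.808, -0.108, 0.579); φ = arcsin(p_z) ≈ 35.39°, λ = atan2(p_y, p_x) ≈ -7.60°.

≈ lat 35°N, lon 8°W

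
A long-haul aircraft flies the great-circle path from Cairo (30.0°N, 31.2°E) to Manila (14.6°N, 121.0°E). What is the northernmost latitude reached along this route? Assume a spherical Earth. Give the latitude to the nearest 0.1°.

≈ 32.3°N

The great circle lies in the plane with unit normal n̂ = (p₁ × p₂)/|p₁ × p₂|.
Here n̂_z ≈ +0.845; the vertex latitude is φ_max = arccos|n̂_z| ≈ 32.3°.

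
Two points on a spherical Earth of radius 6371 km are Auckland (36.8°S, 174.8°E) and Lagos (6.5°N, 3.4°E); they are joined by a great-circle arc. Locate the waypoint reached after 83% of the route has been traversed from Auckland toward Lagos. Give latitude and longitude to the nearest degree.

Convert each endpoint to a unit vector on the sphere (x = cos φ cos λ, y = cos φ sin λ, z = sin φ).
The central angle between the endpoints is δ = arccos(p₁·p₂) ≈ 2.595 rad (148.7°).
Interpolate at f = 0.83 with slerp weights a = sin((1−f)δ)/sin δ ≈ 0.822, b = sin(fδ)/sin δ ≈ 1.607.
p = a·p₁ + b·p₂ ≈ (0.938, 0.154, -0.310); φ = arcsin(p_z) ≈ -18.09°, λ = atan2(p_y, p_x) ≈ 9.34°.

≈ 18°S, 9°E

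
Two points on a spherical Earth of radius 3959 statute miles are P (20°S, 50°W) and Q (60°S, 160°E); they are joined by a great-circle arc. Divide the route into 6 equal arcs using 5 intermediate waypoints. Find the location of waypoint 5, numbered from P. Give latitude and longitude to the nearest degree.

Convert each endpoint to a unit vector on the sphere (x = cos φ cos λ, y = cos φ sin λ, z = sin φ).
The central angle between the endpoints is δ = arccos(p₁·p₂) ≈ 1.682 rad (96.4°).
Interpolate at f = 5/6 with slerp weights a = sin((1−f)δ)/sin δ ≈ 0.278, b = sin(fδ)/sin δ ≈ 0.992.
p = a·p₁ + b·p₂ ≈ (-0.298, -0.031, -0.954); φ = arcsin(p_z) ≈ -72.58°, λ = atan2(p_y, p_x) ≈ -174.10°.

≈ (73°S, 174°W)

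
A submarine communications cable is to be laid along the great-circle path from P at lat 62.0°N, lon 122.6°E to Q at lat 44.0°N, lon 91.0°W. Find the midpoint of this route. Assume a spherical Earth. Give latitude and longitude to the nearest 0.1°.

Convert each endpoint to a unit vector on the sphere (x = cos φ cos λ, y = cos φ sin λ, z = sin φ).
The central angle between the endpoints is δ = arccos(p₁·p₂) ≈ 1.232 rad (70.6°).
Interpolate at f = 1/2 with slerp weights a = sin((1−f)δ)/sin δ ≈ 0.613, b = sin(fδ)/sin δ ≈ 0.613.
p = a·p₁ + b·p₂ ≈ (-0.163, -0.198, 0.967); φ = arcsin(p_z) ≈ 75.14°, λ = atan2(p_y, p_x) ≈ -129.36°.

≈ lat 75.1°N, lon 129.4°W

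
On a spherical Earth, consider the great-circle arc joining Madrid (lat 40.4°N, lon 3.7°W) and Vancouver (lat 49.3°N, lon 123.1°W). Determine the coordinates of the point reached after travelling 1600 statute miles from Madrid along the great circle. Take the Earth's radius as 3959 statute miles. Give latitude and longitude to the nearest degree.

Convert each endpoint to a unit vector on the sphere (x = cos φ cos λ, y = cos φ sin λ, z = sin φ).
The central angle between the endpoints is δ = arccos(p₁·p₂) ≈ 1.321 rad (75.7°). The total great-circle distance is δ·R ≈ 1.321 × 3959 ≈ 5228 mi, so the target fraction is f = 1600/5228 ≈ 0.306.
Interpolate at f ≈ 0.306 with slerp weights a = sin((1−f)δ)/sin δ ≈ 0.819, b = sin(fδ)/sin δ ≈ 0.406.
p = a·p₁ + b·p₂ ≈ (0.478, -0.262, 0.838); φ = arcsin(p_z) ≈ 56.98°, λ = atan2(p_y, p_x) ≈ -28.73°.

≈ lat 57°N, lon 29°W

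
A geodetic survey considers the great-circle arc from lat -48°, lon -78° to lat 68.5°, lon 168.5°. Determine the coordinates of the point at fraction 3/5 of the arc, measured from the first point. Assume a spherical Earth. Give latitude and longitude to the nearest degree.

Convert each endpoint to a unit vector on the sphere (x = cos φ cos λ, y = cos φ sin λ, z = sin φ).
The central angle between the endpoints is δ = arccos(p₁·p₂) ≈ 2.480 rad (142.1°).
Interpolate at f = 3/5 with slerp weights a = sin((1−f)δ)/sin δ ≈ 1.363, b = sin(fδ)/sin δ ≈ 1.623.
p = a·p₁ + b·p₂ ≈ (-0.393, -0.774, 0.497); φ = arcsin(p_z) ≈ 29.79°, λ = atan2(p_y, p_x) ≈ -116.94°.

≈ lat 30°, lon -117°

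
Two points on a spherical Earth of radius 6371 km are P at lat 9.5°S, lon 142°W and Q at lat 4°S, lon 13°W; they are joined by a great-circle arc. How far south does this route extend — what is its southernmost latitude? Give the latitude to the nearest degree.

The great circle lies in the plane with unit normal n̂ = (p₁ × p₂)/|p₁ × p₂|.
Here n̂_z ≈ +0.963; the vertex latitude is φ_max = arccos|n̂_z| ≈ 15.7°.

≈ 16°S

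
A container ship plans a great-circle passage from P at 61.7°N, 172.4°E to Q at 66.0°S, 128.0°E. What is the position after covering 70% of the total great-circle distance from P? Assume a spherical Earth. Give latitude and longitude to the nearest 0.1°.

≈ 28.2°S, 146.8°E

From cos δ = sin φ₁ sin φ₂ + cos φ₁ cos φ₂ cos Δλ, the central angle is δ ≈ 2.300 rad (131.8°).
Interpolate at f = 0.70 with slerp weights a = sin((1−f)δ)/sin δ ≈ 0.854, b = sin(fδ)/sin δ ≈ 1.340.
p = a·p₁ + b·p₂ ≈ (-0.737, 0.483, -0.473); φ = arcsin(p_z) ≈ -28.20°, λ = atan2(p_y, p_x) ≈ 146.75°.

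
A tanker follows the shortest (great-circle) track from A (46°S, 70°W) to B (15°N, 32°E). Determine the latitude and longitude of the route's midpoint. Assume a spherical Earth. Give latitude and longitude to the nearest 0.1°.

≈ (23.4°S, 7.6°W)

Convert each endpoint to a unit vector on the sphere (x = cos φ cos λ, y = cos φ sin λ, z = sin φ).
The central angle between the endpoints is δ = arccos(p₁·p₂) ≈ 1.903 rad (109.0°).
Interpolate at f = 1/2 with slerp weights a = sin((1−f)δ)/sin δ ≈ 0.861, b = sin(fδ)/sin δ ≈ 0.861.
p = a·p₁ + b·p₂ ≈ (0.910, -0.121, -0.397); φ = arcsin(p_z) ≈ -23.36°, λ = atan2(p_y, p_x) ≈ -7.59°.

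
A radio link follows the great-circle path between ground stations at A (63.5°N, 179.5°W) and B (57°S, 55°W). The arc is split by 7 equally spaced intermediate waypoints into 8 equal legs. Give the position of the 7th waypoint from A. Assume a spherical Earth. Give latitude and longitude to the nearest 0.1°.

The haversine formula gives a central angle δ ≈ 2.664 rad (152.6°) between the endpoints.
Interpolate at f = 7/8 with slerp weights a = sin((1−f)δ)/sin δ ≈ 0.712, b = sin(fδ)/sin δ ≈ 1.577.
p = a·p₁ + b·p₂ ≈ (0.175, -0.706, -0.686); φ = arcsin(p_z) ≈ -43.30°, λ = atan2(p_y, p_x) ≈ -76.07°.

≈ (43.3°S, 76.1°W)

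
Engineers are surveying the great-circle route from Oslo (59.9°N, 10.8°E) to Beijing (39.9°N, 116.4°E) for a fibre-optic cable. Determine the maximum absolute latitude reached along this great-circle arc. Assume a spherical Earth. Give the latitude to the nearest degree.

The great circle lies in the plane with unit normal n̂ = (p₁ × p₂)/|p₁ × p₂|.
Here n̂_z ≈ +0.415; the vertex latitude is φ_max = arccos|n̂_z| ≈ 65.5°.

≈ 65°N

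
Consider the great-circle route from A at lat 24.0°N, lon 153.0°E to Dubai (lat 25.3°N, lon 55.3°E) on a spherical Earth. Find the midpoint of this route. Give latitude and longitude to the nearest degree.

≈ lat 35°N, lon 104°E

From cos δ = sin φ₁ sin φ₂ + cos φ₁ cos φ₂ cos Δλ, the central angle is δ ≈ 1.508 rad (86.4°).
Interpolate at f = 1/2 with slerp weights a = sin((1−f)δ)/sin δ ≈ 0.686, b = sin(fδ)/sin δ ≈ 0.686.
p = a·p₁ + b·p₂ ≈ (-0.205, 0.794, 0.572); φ = arcsin(p_z) ≈ 34.89°, λ = atan2(p_y, p_x) ≈ 104.49°.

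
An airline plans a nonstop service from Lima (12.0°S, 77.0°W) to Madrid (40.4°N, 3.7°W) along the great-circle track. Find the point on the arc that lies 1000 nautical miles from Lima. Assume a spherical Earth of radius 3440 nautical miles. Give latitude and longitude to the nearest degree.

From cos δ = sin φ₁ sin φ₂ + cos φ₁ cos φ₂ cos Δλ, the central angle is δ ≈ 1.491 rad (85.5°). The total great-circle distance is δ·R ≈ 1.491 × 3440 ≈ 5130 nmi, so the target fraction is f = 1000/5130 ≈ 0.195.
Interpolate at f ≈ 0.195 with slerp weights a = sin((1−f)δ)/sin δ ≈ 0.935, b = sin(fδ)/sin δ ≈ 0.288.
p = a·p₁ + b·p₂ ≈ (0.424, -0.905, -0.008); φ = arcsin(p_z) ≈ -0.46°, λ = atan2(p_y, p_x) ≈ -64.89°.

≈ (0°N, 65°W)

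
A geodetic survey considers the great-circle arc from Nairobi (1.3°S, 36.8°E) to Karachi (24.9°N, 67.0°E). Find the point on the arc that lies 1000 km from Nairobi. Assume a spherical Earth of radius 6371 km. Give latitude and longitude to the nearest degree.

Convert each endpoint to a unit vector on the sphere (x = cos φ cos λ, y = cos φ sin λ, z = sin φ).
The central angle between the endpoints is δ = arccos(p₁·p₂) ≈ 0.685 rad (39.3°). The total great-circle distance is δ·R ≈ 0.685 × 6371 ≈ 4367 km, so the target fraction is f = 1000/4367 ≈ 0.229.
Interpolate at f ≈ 0.229 with slerp weights a = sin((1−f)δ)/sin δ ≈ 0.797, b = sin(fδ)/sin δ ≈ 0.247.
p = a·p₁ + b·p₂ ≈ (0.725, 0.683, 0.086); φ = arcsin(p_z) ≈ 4.93°, λ = atan2(p_y, p_x) ≈ 43.29°.

≈ 5°N, 43°E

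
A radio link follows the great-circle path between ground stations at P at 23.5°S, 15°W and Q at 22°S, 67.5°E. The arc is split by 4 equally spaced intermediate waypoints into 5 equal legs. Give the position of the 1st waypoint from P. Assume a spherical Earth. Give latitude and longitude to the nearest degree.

≈ 27°S, 1°E

From cos δ = sin φ₁ sin φ₂ + cos φ₁ cos φ₂ cos Δλ, the central angle is δ ≈ 1.307 rad (74.9°).
Interpolate at f = 1/5 with slerp weights a = sin((1−f)δ)/sin δ ≈ 0.896, b = sin(fδ)/sin δ ≈ 0.268.
p = a·p₁ + b·p₂ ≈ (0.889, 0.017, -0.458); φ = arcsin(p_z) ≈ -27.24°, λ = atan2(p_y, p_x) ≈ 1.07°.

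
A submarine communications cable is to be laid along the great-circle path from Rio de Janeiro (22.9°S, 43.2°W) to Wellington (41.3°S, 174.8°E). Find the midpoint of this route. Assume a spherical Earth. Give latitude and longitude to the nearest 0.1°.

The haversine formula gives a central angle δ ≈ 1.863 rad (106.8°) between the endpoints.
Interpolate at f = 1/2 with slerp weights a = sin((1−f)δ)/sin δ ≈ 0.838, b = sin(fδ)/sin δ ≈ 0.838.
p = a·p₁ + b·p₂ ≈ (-0.064, -0.472, -0.879); φ = arcsin(p_z) ≈ -61.58°, λ = atan2(p_y, p_x) ≈ -97.76°.

≈ 61.6°S, 97.8°W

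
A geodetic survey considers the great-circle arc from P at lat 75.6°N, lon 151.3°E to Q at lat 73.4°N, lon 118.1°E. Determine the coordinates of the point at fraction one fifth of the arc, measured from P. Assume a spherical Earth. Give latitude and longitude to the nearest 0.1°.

Convert each endpoint to a unit vector on the sphere (x = cos φ cos λ, y = cos φ sin λ, z = sin φ).
The central angle between the endpoints is δ = arccos(p₁·p₂) ≈ 0.157 rad (9.0°).
Interpolate at f = 1/5 with slerp weights a = sin((1−f)δ)/sin δ ≈ 0.801, b = sin(fδ)/sin δ ≈ 0.201.
p = a·p₁ + b·p₂ ≈ (-0.202, 0.146, 0.968); φ = arcsin(p_z) ≈ 75.57°, λ = atan2(p_y, p_x) ≈ 144.06°.

≈ lat 75.6°N, lon 144.1°E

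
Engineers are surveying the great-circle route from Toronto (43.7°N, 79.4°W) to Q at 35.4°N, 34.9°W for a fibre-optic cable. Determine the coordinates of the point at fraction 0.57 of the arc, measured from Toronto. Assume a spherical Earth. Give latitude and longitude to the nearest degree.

≈ 41°N, 53°W

Write both endpoints as unit vectors p₁, p₂ with components (cos φ cos λ, cos φ sin λ, sin φ).
The central angle between the endpoints is δ = arccos(p₁·p₂) ≈ 0.608 rad (34.9°).
Interpolate at f = 0.57 with slerp weights a = sin((1−f)δ)/sin δ ≈ 0.453, b = sin(fδ)/sin δ ≈ 0.595.
p = a·p₁ + b·p₂ ≈ (0.458, -0.599, 0.657); φ = arcsin(p_z) ≈ 41.08°, λ = atan2(p_y, p_x) ≈ -52.61°.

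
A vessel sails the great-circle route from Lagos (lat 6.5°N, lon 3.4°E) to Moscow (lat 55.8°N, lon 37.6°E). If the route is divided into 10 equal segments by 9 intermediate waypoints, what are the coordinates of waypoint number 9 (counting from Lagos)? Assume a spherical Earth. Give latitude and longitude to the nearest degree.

Write both endpoints as unit vectors p₁, p₂ with components (cos φ cos λ, cos φ sin λ, sin φ).
The central angle between the endpoints is δ = arccos(p₁·p₂) ≈ 0.982 rad (56.3°).
Interpolate at f = 9/10 with slerp weights a = sin((1−f)δ)/sin δ ≈ 0.118, b = sin(fδ)/sin δ ≈ 0.930.
p = a·p₁ + b·p₂ ≈ (0.531, 0.326, 0.782); φ = arcsin(p_z) ≈ 51.47°, λ = atan2(p_y, p_x) ≈ 31.53°.

≈ lat 51°N, lon 32°E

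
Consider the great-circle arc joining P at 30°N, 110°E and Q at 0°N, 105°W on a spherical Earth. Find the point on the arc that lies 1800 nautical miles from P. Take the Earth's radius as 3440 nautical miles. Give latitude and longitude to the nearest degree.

The haversine formula gives a central angle δ ≈ 2.359 rad (135.2°) between the endpoints. The total great-circle distance is δ·R ≈ 2.359 × 3440 ≈ 8117 nmi, so the target fraction is f = 1800/8117 ≈ 0.222.
Interpolate at f ≈ 0.222 with slerp weights a = sin((1−f)δ)/sin δ ≈ 1.369, b = sin(fδ)/sin δ ≈ 0.709.
p = a·p₁ + b·p₂ ≈ (-0.589, 0.429, 0.685); φ = arcsin(p_z) ≈ 43.20°, λ = atan2(p_y, p_x) ≈ 143.91°.

≈ 43°N, 144°E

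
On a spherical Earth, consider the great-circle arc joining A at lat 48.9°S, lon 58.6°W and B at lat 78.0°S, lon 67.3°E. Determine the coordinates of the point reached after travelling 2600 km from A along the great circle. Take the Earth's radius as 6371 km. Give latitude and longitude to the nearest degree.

≈ lat 71°S, lon 43°W

Convert each endpoint to a unit vector on the sphere (x = cos φ cos λ, y = cos φ sin λ, z = sin φ).
The central angle between the endpoints is δ = arccos(p₁·p₂) ≈ 0.854 rad (48.9°). The total great-circle distance is δ·R ≈ 0.854 × 6371 ≈ 5441 km, so the target fraction is f = 2600/5441 ≈ 0.478.
Interpolate at f ≈ 0.478 with slerp weights a = sin((1−f)δ)/sin δ ≈ 0.572, b = sin(fδ)/sin δ ≈ 0.526.
p = a·p₁ + b·p₂ ≈ (0.238, -0.220, -0.946); φ = arcsin(p_z) ≈ -71.08°, λ = atan2(p_y, p_x) ≈ -42.73°.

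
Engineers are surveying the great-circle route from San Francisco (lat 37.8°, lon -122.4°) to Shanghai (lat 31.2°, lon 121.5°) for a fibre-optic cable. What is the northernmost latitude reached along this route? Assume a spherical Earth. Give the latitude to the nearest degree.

≈ 53°

The great circle lies in the plane with unit normal n̂ = (p₁ × p₂)/|p₁ × p₂|.
Here n̂_z ≈ -0.607; the vertex latitude is φ_max = arccos|n̂_z| ≈ 52.6°.
Check via Clairaut: cos φ_max = |cos φ₁| · sin C = cos(37.8°)·sin(50.2°) ≈ 0.607, again giving ≈ 52.6°.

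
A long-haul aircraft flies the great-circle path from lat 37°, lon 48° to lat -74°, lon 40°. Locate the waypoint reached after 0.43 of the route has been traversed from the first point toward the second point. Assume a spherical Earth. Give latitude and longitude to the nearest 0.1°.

≈ lat -10.8°, lon 46.2°

The haversine formula gives a central angle δ ≈ 1.940 rad (111.1°) between the endpoints.
Interpolate at f = 0.43 with slerp weights a = sin((1−f)δ)/sin δ ≈ 0.958, b = sin(fδ)/sin δ ≈ 0.794.
p = a·p₁ + b·p₂ ≈ (0.680, 0.709, -0.187); φ = arcsin(p_z) ≈ -10.76°, λ = atan2(p_y, p_x) ≈ 46.22°.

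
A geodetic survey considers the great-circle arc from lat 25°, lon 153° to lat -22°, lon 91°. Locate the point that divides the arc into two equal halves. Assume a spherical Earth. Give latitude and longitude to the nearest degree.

Convert each endpoint to a unit vector on the sphere (x = cos φ cos λ, y = cos φ sin λ, z = sin φ).
The central angle between the endpoints is δ = arccos(p₁·p₂) ≈ 1.332 rad (76.3°).
Interpolate at f = 1/2 with slerp weights a = sin((1−f)δ)/sin δ ≈ 0.636, b = sin(fδ)/sin δ ≈ 0.636.
p = a·p₁ + b·p₂ ≈ (-0.524, 0.851, 0.031); φ = arcsin(p_z) ≈ 1.75°, λ = atan2(p_y, p_x) ≈ 121.61°.

≈ lat 2°, lon 122°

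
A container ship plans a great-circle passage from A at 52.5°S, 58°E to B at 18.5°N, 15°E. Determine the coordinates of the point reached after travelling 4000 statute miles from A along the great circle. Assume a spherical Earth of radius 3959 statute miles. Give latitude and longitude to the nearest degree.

From cos δ = sin φ₁ sin φ₂ + cos φ₁ cos φ₂ cos Δλ, the central angle is δ ≈ 1.399 rad (80.2°). The total great-circle distance is δ·R ≈ 1.399 × 3959 ≈ 5541 mi, so the target fraction is f = 4000/5541 ≈ 0.722.
Interpolate at f ≈ 0.722 with slerp weights a = sin((1−f)δ)/sin δ ≈ 0.385, b = sin(fδ)/sin δ ≈ 0.860.
p = a·p₁ + b·p₂ ≈ (0.912, 0.410, -0.033); φ = arcsin(p_z) ≈ -1.87°, λ = atan2(p_y, p_x) ≈ 24.20°.

≈ 2°S, 24°E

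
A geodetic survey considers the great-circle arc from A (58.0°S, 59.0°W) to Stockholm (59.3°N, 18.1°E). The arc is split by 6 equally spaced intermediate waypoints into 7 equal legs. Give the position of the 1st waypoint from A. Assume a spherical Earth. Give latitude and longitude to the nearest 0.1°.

≈ (42.5°S, 41.9°W)

Convert each endpoint to a unit vector on the sphere (x = cos φ cos λ, y = cos φ sin λ, z = sin φ).
The central angle between the endpoints is δ = arccos(p₁·p₂) ≈ 2.303 rad (132.0°).
Interpolate at f = 1/7 with slerp weights a = sin((1−f)δ)/sin δ ≈ 1.237, b = sin(fδ)/sin δ ≈ 0.435.
p = a·p₁ + b·p₂ ≈ (0.549, -0.493, -0.675); φ = arcsin(p_z) ≈ -42.48°, λ = atan2(p_y, p_x) ≈ -41.94°.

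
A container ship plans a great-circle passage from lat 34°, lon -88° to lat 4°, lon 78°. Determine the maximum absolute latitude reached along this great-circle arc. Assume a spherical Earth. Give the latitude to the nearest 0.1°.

The great circle lies in the plane with unit normal n̂ = (p₁ × p₂)/|p₁ × p₂|.
Here n̂_z ≈ +0.310; the vertex latitude is φ_max = arccos|n̂_z| ≈ 72.0°.
Check via Clairaut: cos φ_max = |cos φ₁| · sin C = cos(34.0°)·sin(21.9°) ≈ 0.310, again giving ≈ 72.0°.

≈ 72.0°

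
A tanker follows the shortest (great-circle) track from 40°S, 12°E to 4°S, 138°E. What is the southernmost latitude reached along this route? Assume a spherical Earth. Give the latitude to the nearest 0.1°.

The great circle lies in the plane with unit normal n̂ = (p₁ × p₂)/|p₁ × p₂|.
Here n̂_z ≈ +0.676; the vertex latitude is φ_max = arccos|n̂_z| ≈ 47.5°.
Check via Clairaut: cos φ_max = |cos φ₁| · sin C = cos(40.0°)·sin(118.1°) ≈ 0.676, again giving ≈ 47.5°.

≈ 47.5°S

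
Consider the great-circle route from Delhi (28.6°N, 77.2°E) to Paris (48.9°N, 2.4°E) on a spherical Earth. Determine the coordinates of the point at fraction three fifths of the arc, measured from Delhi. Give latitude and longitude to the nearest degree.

Write both endpoints as unit vectors p₁, p₂ with components (cos φ cos λ, cos φ sin λ, sin φ).
The central angle between the endpoints is δ = arccos(p₁·p₂) ≈ 1.033 rad (59.2°).
Interpolate at f = 3/5 with slerp weights a = sin((1−f)δ)/sin δ ≈ 0.468, b = sin(fδ)/sin δ ≈ 0.676.
p = a·p₁ + b·p₂ ≈ (0.535, 0.419, 0.734); φ = arcsin(p_z) ≈ 47.18°, λ = atan2(p_y, p_x) ≈ 38.05°.

≈ 47°N, 38°E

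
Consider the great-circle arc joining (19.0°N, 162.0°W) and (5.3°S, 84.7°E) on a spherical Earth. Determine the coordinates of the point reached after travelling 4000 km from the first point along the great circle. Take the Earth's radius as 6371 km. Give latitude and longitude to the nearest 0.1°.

≈ (16.8°N, 160.2°E)

From cos δ = sin φ₁ sin φ₂ + cos φ₁ cos φ₂ cos Δλ, the central angle is δ ≈ 1.985 rad (113.7°). The total great-circle distance is δ·R ≈ 1.985 × 6371 ≈ 12646 km, so the target fraction is f = 4000/12646 ≈ 0.316.
Interpolate at f ≈ 0.316 with slerp weights a = sin((1−f)δ)/sin δ ≈ 1.068, b = sin(fδ)/sin δ ≈ 0.642.
p = a·p₁ + b·p₂ ≈ (-0.901, 0.324, 0.288); φ = arcsin(p_z) ≈ 16.76°, λ = atan2(p_y, p_x) ≈ 160.21°.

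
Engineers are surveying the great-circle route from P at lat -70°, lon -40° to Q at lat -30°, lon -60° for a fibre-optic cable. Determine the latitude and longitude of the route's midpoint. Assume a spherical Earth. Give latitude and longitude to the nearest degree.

Convert each endpoint to a unit vector on the sphere (x = cos φ cos λ, y = cos φ sin λ, z = sin φ).
The central angle between the endpoints is δ = arccos(p₁·p₂) ≈ 0.725 rad (41.6°).
Interpolate at f = 1/2 with slerp weights a = sin((1−f)δ)/sin δ ≈ 0.535, b = sin(fδ)/sin δ ≈ 0.535.
p = a·p₁ + b·p₂ ≈ (0.372, -0.519, -0.770); φ = arcsin(p_z) ≈ -50.35°, λ = atan2(p_y, p_x) ≈ -54.37°.

≈ lat -50°, lon -54°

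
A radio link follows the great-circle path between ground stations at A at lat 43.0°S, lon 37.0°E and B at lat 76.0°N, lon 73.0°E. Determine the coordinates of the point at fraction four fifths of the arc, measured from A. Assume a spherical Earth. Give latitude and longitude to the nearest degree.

≈ lat 53°N, lon 53°E

The haversine formula gives a central angle δ ≈ 2.116 rad (121.2°) between the endpoints.
Interpolate at f = 4/5 with slerp weights a = sin((1−f)δ)/sin δ ≈ 0.480, b = sin(fδ)/sin δ ≈ 1.161.
p = a·p₁ + b·p₂ ≈ (0.363, 0.480, 0.799); φ = arcsin(p_z) ≈ 53.02°, λ = atan2(p_y, p_x) ≈ 52.93°.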